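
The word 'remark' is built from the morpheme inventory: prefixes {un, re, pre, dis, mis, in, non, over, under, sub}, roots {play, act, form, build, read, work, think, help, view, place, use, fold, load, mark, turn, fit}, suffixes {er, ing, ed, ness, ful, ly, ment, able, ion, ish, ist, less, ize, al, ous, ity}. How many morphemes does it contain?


Segmenting 'remark' against the inventory:
  're' -> prefix (morpheme 1)
  'mark' -> root (morpheme 2)
Total morphemes: 2

2


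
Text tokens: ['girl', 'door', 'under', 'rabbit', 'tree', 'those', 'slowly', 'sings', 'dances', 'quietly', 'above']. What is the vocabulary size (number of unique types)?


Listing all tokens and tracking unique types:
  Token 1: 'girl' -> NEW (unique so far: 1)
  Token 2: 'door' -> NEW (unique so far: 2)
  Token 3: 'under' -> NEW (unique so far: 3)
  Token 4: 'rabbit' -> NEW (unique so far: 4)
  Token 5: 'tree' -> NEW (unique so far: 5)
  Token 6: 'those' -> NEW (unique so far: 6)
  Token 7: 'slowly' -> NEW (unique so far: 7)
  Token 8: 'sings' -> NEW (unique so far: 8)
  Token 9: 'dances' -> NEW (unique so far: 9)
  Token 10: 'quietly' -> NEW (unique so far: 10)
  Token 11: 'above' -> NEW (unique so far: 11)
Unique types: ('above', 'dances', 'door', 'girl', 'quietly', 'rabbit', 'sings', 'slowly', 'those', 'tree', 'under')
Vocabulary size: 11

11


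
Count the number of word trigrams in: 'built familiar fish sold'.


Word trigrams from [4] words:
  Trigram 1: (built familiar fish)
  Trigram 2: (familiar fish sold)
Total word trigrams: 4 - 2 = 2

2


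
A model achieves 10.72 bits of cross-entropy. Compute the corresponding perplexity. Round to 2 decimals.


Perplexity formula: PP = 2^H
H = 10.72
PP = 2^10.72
Decompose: 2^10.72 = 2^10 * 2^0.72
2^10 = 1024, 2^0.72 ~ 1.6471820
PP ~ 1024 * 1.6471820 = 1686.7143680
Rounded to 2 decimals: 1686.71

1686.71


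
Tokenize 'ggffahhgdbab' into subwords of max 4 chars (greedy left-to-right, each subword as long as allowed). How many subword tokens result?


'ggffahhgdbab' has 12 characters.
Chunking with max size 4:
  Chunk 1: 'ggff' (positions 0-3)
  Chunk 2: 'ahhg' (positions 4-7)
  Chunk 3: 'dbab' (positions 8-11)
Total chunks: ceil(12 / 4) = 3

3


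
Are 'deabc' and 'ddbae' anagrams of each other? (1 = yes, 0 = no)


Sort characters of 'deabc': 'abcde'
Sort characters of 'ddbae': 'abdde'
Sorted forms differ -> they are NOT anagrams
Result: 0

0


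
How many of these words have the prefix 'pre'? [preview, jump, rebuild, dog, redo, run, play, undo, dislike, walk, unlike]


Checking each word for prefix 'pre':
  'preview' -> YES, starts with 'pre' (count: 1)
  'jump' -> no (count: 1)
  'rebuild' -> no (count: 1)
  'dog' -> no (count: 1)
  'redo' -> no (count: 1)
  'run' -> no (count: 1)
  'play' -> no (count: 1)
  'undo' -> no (count: 1)
  'dislike' -> no (count: 1)
  'walk' -> no (count: 1)
  'unlike' -> no (count: 1)
Total with prefix 'pre': 1

1


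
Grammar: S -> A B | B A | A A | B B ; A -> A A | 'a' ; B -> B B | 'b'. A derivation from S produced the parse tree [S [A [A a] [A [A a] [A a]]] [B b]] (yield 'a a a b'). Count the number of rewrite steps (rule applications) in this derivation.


Every bracketed nonterminal node [X ...] in the tree is produced by exactly one rule application.
Reading the tree off as a leftmost derivation:
  Step 1: S  =>  A B   (applied S -> A B)
  Step 2: A B  =>  A A B   (applied A -> A A)
  Step 3: A A B  =>  a A B   (applied A -> a)
  Step 4: a A B  =>  a A A B   (applied A -> A A)
  Step 5: a A A B  =>  a a A B   (applied A -> a)
  Step 6: a a A B  =>  a a a B   (applied A -> a)
  Step 7: a a a B  =>  a a a b   (applied B -> b)
Final yield: a a a b
Total rewrite steps: 7

7


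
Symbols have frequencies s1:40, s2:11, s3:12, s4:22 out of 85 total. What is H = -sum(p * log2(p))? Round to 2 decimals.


Computing entropy H = -sum(p_i * log2(p_i)):
  s1: p = 40/85 = 0.4706, -p*log2(p) = 0.5117
  s2: p = 11/85 = 0.1294, -p*log2(p) = 0.3818
  s3: p = 12/85 = 0.1412, -p*log2(p) = 0.3987
  s4: p = 22/85 = 0.2588, -p*log2(p) = 0.5047
H = sum of terms = 1.7969
Rounded to 2 decimals: 1.80

1.80


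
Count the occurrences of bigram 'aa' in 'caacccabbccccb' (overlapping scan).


Scanning 'caacccabbccccb' for bigram 'aa':
  Position 0: 'ca' -> no
  Position 1: 'aa' -> MATCH
  Position 2: 'ac' -> no
  Position 3: 'cc' -> no
  Position 4: 'cc' -> no
  Position 5: 'ca' -> no
  Position 6: 'ab' -> no
  Position 7: 'bb' -> no
  Position 8: 'bc' -> no
  Position 9: 'cc' -> no
  Position 10: 'cc' -> no
  Position 11: 'cc' -> no
  Position 12: 'cb' -> no
Total matches: 1

1


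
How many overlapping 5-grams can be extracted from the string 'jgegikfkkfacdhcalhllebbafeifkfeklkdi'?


String 'jgegikfkkfacdhcalhllebbafeifkfeklkdi' has length L = 36.
Number of overlapping n-grams = L - n + 1
Substituting: 36 - 5 + 1 = 32

32


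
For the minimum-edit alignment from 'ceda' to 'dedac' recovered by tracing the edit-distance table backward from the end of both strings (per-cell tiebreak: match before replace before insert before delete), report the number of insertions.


Edit distance = 2. Backtracking from cell (4, 5) with preference match > replace > insert > delete,
then listing the resulting alignment 'ceda' -> 'dedac' left to right:
  Step 1: replace c->d
  Step 2: keep 'e'
  Step 3: keep 'd'
  Step 4: keep 'a'
  Step 5: insert 'c' [insertion #1]
Total insertions: 1

1


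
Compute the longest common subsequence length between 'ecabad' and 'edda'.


DP table for LCS of 'ecabad' and 'edda':
       e  d  d  a
    0  0  0  0  0
  e 0  1  1  1  1
  c 0  1  1  1  1
  a 0  1  1  1  2
  b 0  1  1  1  2
  a 0  1  1  1  2
  d 0  1  2  2  2
LCS: 'ea'
LCS length = 2

2


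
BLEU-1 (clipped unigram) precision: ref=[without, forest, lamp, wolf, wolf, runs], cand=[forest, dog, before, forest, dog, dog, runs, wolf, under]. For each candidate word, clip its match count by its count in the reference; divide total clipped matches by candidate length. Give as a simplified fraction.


Reference word counts: {'forest': 1, 'lamp': 1, 'runs': 1, 'without': 1, 'wolf': 2}
Checking each candidate word (with clipping):
  'forest' -> in reference (ref count 1, used 1/1) -> match (matches: 1)
  'dog' -> not in reference -> no match (matches: 1)
  'before' -> not in reference -> no match (matches: 1)
  'forest' -> ref count 1 already used up (1/1) -> clipped, no match (matches: 1)
  'dog' -> not in reference -> no match (matches: 1)
  'dog' -> not in reference -> no match (matches: 1)
  'runs' -> in reference (ref count 1, used 1/1) -> match (matches: 2)
  'wolf' -> in reference (ref count 2, used 1/2) -> match (matches: 3)
  'under' -> not in reference -> no match (matches: 3)
Clipped matches: 3, Candidate length: 9
Precision = 3/9 = 1/3

1/3


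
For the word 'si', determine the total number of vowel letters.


Scanning each character of 'si':
  Position 1: 's' -> consonant (running count: 0)
  Position 2: 'i' -> vowel (running count: 1)
Total vowels: 1

1


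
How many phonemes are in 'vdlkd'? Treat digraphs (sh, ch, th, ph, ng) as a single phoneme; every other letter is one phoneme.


Parsing 'vdlkd' greedily, digraphs first:
  'v' -> consonant phoneme (phonemes so far: 1)
  'd' -> consonant phoneme (phonemes so far: 2)
  'l' -> consonant phoneme (phonemes so far: 3)
  'k' -> consonant phoneme (phonemes so far: 4)
  'd' -> consonant phoneme (phonemes so far: 5)
Total phonemes: 5

5


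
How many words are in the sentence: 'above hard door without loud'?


Counting words by splitting on spaces:
  Word 1: 'above'
  Word 2: 'hard'
  Word 3: 'door'
  Word 4: 'without'
  Word 5: 'loud'
Total words: 5

5


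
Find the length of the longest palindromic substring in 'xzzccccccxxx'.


Scanning 'xzzccccccxxx' for palindromic substrings.
Substring at positions 3-8: 'cccccc'.
Check: reverse('cccccc') = 'cccccc' -> palindrome confirmed.
Neighbouring characters ('z' / 'x') break symmetry, so it cannot extend further.
No longer palindromic substring exists; longest length = 6

6


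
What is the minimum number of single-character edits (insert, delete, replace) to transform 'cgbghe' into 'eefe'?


Building DP table for s1='cgbghe' (len 6) and s2='eefe' (len 4):
       e  e  f  e
    0  1  2  3  4
  c 1  1  2  3  4
  g 2  2  2  3  4
  b 3  3  3  3  4
  g 4  4  4  4  4
  h 5  5  5  5  5
  e 6  5  5  6  5
Edit distance = dp[6][4] = 5

5


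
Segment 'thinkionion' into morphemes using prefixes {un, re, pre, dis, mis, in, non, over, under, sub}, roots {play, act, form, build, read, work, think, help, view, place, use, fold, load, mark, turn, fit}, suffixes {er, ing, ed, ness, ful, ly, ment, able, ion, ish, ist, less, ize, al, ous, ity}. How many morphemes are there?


Segmenting 'thinkionion' against the inventory:
  'think' -> root (morpheme 1)
  'ion' -> suffix (morpheme 2)
  'ion' -> suffix (morpheme 3)
Total morphemes: 3

3


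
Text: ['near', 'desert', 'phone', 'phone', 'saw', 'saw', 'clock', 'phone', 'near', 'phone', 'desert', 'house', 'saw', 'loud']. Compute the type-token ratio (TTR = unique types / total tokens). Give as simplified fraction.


Tokens: 14
Unique types: ('clock', 'desert', 'house', 'loud', 'near', 'phone', 'saw') = 7
TTR = 7/14
Simplify: divide both by 7 -> 1/2
TTR = 1/2

1/2


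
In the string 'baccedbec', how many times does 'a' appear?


Scanning 'baccedbec' for 'a':
  Position 1: 'a' -> MATCH (count: 1)
Total occurrences of 'a': 1

1


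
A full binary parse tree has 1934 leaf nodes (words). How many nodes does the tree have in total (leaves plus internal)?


Leaf nodes (terminals): 1934
Internal nodes = n - 1 = 1934 - 1 = 1933
Total = leaves + internal = 1934 + 1933 = 3867

3867


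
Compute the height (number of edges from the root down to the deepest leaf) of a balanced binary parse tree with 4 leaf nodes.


In a balanced binary tree with n leaves the deepest leaf is ceil(log2(n)) edges below the root.
log2(4) = 2.0000
ceil(2.0000) = 2
height (edges) = 2

2


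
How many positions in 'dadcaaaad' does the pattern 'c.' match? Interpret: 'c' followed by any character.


Pattern: c. means 'c' followed by any character.
Scanning 'dadcaaaad' position-by-position:
  Pos 0: window 'da' -> no
  Pos 1: window 'ad' -> no
  Pos 2: window 'dc' -> no
  Pos 3: window 'ca' -> MATCH
  Pos 4: window 'aa' -> no
  Pos 5: window 'aa' -> no
  Pos 6: window 'aa' -> no
  Pos 7: window 'ad' -> no
  Pos 8: window 'd' -> no
Total matches: 1

1


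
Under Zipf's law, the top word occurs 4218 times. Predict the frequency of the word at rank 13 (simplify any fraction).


Zipf's law: freq(rank) = f1 / rank
f1 = 4218, rank = 13
freq = 4218 / 13
GCD(4218, 13) = 1
Simplified: 4218/13

4218/13


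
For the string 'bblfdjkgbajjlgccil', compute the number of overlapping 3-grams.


String 'bblfdjkgbajjlgccil' has length L = 18.
Number of overlapping n-grams = L - n + 1
Substituting: 18 - 3 + 1 = 16

16


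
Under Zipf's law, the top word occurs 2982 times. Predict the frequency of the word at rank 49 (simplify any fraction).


Zipf's law: freq(rank) = f1 / rank
f1 = 2982, rank = 49
freq = 2982 / 49
GCD(2982, 49) = 7
Simplified: 426/7

426/7


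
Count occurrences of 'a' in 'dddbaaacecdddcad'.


Scanning 'dddbaaacecdddcad' for 'a':
  Position 4: 'a' -> MATCH (count: 1)
  Position 5: 'a' -> MATCH (count: 2)
  Position 6: 'a' -> MATCH (count: 3)
  Position 14: 'a' -> MATCH (count: 4)
Total occurrences of 'a': 4

4


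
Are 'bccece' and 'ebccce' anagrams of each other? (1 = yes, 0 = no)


Sort characters of 'bccece': 'bcccee'
Sort characters of 'ebccce': 'bcccee'
Sorted forms match -> they ARE anagrams
Result: 1

1


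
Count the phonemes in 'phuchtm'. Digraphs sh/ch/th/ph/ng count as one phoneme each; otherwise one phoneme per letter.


Parsing 'phuchtm' greedily, digraphs first:
  'ph' -> digraph (1 consonant phoneme) (phonemes so far: 1)
  'u' -> vowel phoneme (phonemes so far: 2)
  'ch' -> digraph (1 consonant phoneme) (phonemes so far: 3)
  't' -> consonant phoneme (phonemes so far: 4)
  'm' -> consonant phoneme (phonemes so far: 5)
Total phonemes: 5

5


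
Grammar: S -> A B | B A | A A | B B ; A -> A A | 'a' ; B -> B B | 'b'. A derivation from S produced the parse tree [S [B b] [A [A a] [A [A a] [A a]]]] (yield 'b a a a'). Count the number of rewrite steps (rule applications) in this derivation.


Every bracketed nonterminal node [X ...] in the tree is produced by exactly one rule application.
Reading the tree off as a leftmost derivation:
  Step 1: S  =>  B A   (applied S -> B A)
  Step 2: B A  =>  b A   (applied B -> b)
  Step 3: b A  =>  b A A   (applied A -> A A)
  Step 4: b A A  =>  b a A   (applied A -> a)
  Step 5: b a A  =>  b a A A   (applied A -> A A)
  Step 6: b a A A  =>  b a a A   (applied A -> a)
  Step 7: b a a A  =>  b a a a   (applied A -> a)
Final yield: b a a a
Total rewrite steps: 7

7


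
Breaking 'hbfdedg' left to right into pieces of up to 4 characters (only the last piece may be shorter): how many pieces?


'hbfdedg' has 7 characters.
Chunking with max size 4:
  Chunk 1: 'hbfd' (positions 0-3)
  Chunk 2: 'edg' (positions 4-6)
Total chunks: ceil(7 / 4) = 2

2


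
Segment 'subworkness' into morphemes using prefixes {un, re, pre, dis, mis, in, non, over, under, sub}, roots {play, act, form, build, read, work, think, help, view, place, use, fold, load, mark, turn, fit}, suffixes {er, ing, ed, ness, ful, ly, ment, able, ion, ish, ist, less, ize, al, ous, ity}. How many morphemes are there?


Segmenting 'subworkness' against the inventory:
  'sub' -> prefix (morpheme 1)
  'work' -> root (morpheme 2)
  'ness' -> suffix (morpheme 3)
Total morphemes: 3

3


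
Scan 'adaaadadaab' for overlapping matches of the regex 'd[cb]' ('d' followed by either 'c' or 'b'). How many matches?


Pattern: d[cb] means 'd' followed by either 'c' or 'b'.
Scanning 'adaaadadaab' position-by-position:
  Pos 0: window 'ad' -> no
  Pos 1: window 'da' -> no
  Pos 2: window 'aa' -> no
  Pos 3: window 'aa' -> no
  Pos 4: window 'ad' -> no
  Pos 5: window 'da' -> no
  Pos 6: window 'ad' -> no
  Pos 7: window 'da' -> no
  Pos 8: window 'aa' -> no
  Pos 9: window 'ab' -> no
  Pos 10: window 'b' -> no
Total matches: 0

0


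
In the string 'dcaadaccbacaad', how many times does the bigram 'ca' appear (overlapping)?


Scanning 'dcaadaccbacaad' for bigram 'ca':
  Position 0: 'dc' -> no
  Position 1: 'ca' -> MATCH
  Position 2: 'aa' -> no
  Position 3: 'ad' -> no
  Position 4: 'da' -> no
  Position 5: 'ac' -> no
  Position 6: 'cc' -> no
  Position 7: 'cb' -> no
  Position 8: 'ba' -> no
  Position 9: 'ac' -> no
  Position 10: 'ca' -> MATCH
  Position 11: 'aa' -> no
  Position 12: 'ad' -> no
Total matches: 2

2


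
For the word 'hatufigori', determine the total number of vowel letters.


Scanning each character of 'hatufigori':
  Position 1: 'h' -> consonant (running count: 0)
  Position 2: 'a' -> vowel (running count: 1)
  Position 3: 't' -> consonant (running count: 1)
  Position 4: 'u' -> vowel (running count: 2)
  Position 5: 'f' -> consonant (running count: 2)
  Position 6: 'i' -> vowel (running count: 3)
  Position 7: 'g' -> consonant (running count: 3)
  Position 8: 'o' -> vowel (running count: 4)
  Position 9: 'r' -> consonant (running count: 4)
  Position 10: 'i' -> vowel (running count: 5)
Total vowels: 5

5


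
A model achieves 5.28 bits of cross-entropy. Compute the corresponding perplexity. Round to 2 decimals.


Perplexity formula: PP = 2^H
H = 5.28
PP = 2^5.28
Decompose: 2^5.28 = 2^5 * 2^0.28
2^5 = 32, 2^0.28 ~ 1.2141949
PP ~ 32 * 1.2141949 = 38.8542368
Rounded to 2 decimals: 38.85

38.85


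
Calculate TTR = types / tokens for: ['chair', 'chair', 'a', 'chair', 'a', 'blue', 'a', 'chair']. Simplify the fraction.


Tokens: 8
Unique types: ('a', 'blue', 'chair') = 3
TTR = 3/8
Already in lowest terms.

3/8


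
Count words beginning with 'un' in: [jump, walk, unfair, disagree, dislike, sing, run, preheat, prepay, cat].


Checking each word for prefix 'un':
  'jump' -> no (count: 0)
  'walk' -> no (count: 0)
  'unfair' -> YES, starts with 'un' (count: 1)
  'disagree' -> no (count: 1)
  'dislike' -> no (count: 1)
  'sing' -> no (count: 1)
  'run' -> no (count: 1)
  'preheat' -> no (count: 1)
  'prepay' -> no (count: 1)
  'cat' -> no (count: 1)
Total with prefix 'un': 1

1


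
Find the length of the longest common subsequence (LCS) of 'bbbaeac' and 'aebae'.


DP table for LCS of 'bbbaeac' and 'aebae':
       a  e  b  a  e
    0  0  0  0  0  0
  b 0  0  0  1  1  1
  b 0  0  0  1  1  1
  b 0  0  0  1  1  1
  a 0  1  1  1  2  2
  e 0  1  2  2  2  3
  a 0  1  2  2  3  3
  c 0  1  2  2  3  3
LCS: 'bae'
LCS length = 3

3


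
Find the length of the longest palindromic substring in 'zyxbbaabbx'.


Scanning 'zyxbbaabbx' for palindromic substrings.
Substring at positions 2-9: 'xbbaabbx'.
Check: reverse('xbbaabbx') = 'xbbaabbx' -> palindrome confirmed.
Neighbouring characters ('y' / '-') break symmetry, so it cannot extend further.
No longer palindromic substring exists; longest length = 8

8


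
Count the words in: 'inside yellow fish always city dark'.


Counting words by splitting on spaces:
  Word 1: 'inside'
  Word 2: 'yellow'
  Word 3: 'fish'
  Word 4: 'always'
  Word 5: 'city'
  Word 6: 'dark'
Total words: 6

6


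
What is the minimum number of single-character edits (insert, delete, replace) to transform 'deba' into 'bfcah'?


Building DP table for s1='deba' (len 4) and s2='bfcah' (len 5):
       b  f  c  a  h
    0  1  2  3  4  5
  d 1  1  2  3  4  5
  e 2  2  2  3  4  5
  b 3  2  3  3  4  5
  a 4  3  3  4  3  4
Edit distance = dp[4][5] = 4

4


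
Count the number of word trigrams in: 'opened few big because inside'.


Word trigrams from [5] words:
  Trigram 1: (opened few big)
  Trigram 2: (few big because)
  Trigram 3: (big because inside)
Total word trigrams: 5 - 2 = 3

3


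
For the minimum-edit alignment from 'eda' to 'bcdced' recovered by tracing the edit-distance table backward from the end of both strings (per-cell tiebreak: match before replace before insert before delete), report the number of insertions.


Edit distance = 5. Backtracking from cell (3, 6) with preference match > replace > insert > delete,
then listing the resulting alignment 'eda' -> 'bcdced' left to right:
  Step 1: insert 'b' [insertion #1]
  Step 2: replace e->c
  Step 3: keep 'd'
  Step 4: insert 'c' [insertion #2]
  Step 5: insert 'e' [insertion #3]
  Step 6: replace a->d
Total insertions: 3

3


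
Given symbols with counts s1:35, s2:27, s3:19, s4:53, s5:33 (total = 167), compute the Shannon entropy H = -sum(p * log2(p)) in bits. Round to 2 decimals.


Computing entropy H = -sum(p_i * log2(p_i)):
  s1: p = 35/167 = 0.2096, -p*log2(p) = 0.4725
  s2: p = 27/167 = 0.1617, -p*log2(p) = 0.4250
  s3: p = 19/167 = 0.1138, -p*log2(p) = 0.3568
  s4: p = 53/167 = 0.3174, -p*log2(p) = 0.5255
  s5: p = 33/167 = 0.1976, -p*log2(p) = 0.4623
H = sum of terms = 2.2421
Rounded to 2 decimals: 2.24

2.24


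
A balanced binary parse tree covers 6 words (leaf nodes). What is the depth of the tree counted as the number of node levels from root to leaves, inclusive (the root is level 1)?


In a balanced binary tree with n leaves the deepest leaf is ceil(log2(n)) edges below the root,
so counting node levels inclusive of root and leaves gives ceil(log2(n)) + 1 levels.
log2(6) = 2.5850
ceil(2.5850) = 3
levels = 3 + 1 = 4

4


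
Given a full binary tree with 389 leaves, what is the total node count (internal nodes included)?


Leaf nodes (terminals): 389
Internal nodes = n - 1 = 389 - 1 = 388
Total = leaves + internal = 389 + 388 = 777

777


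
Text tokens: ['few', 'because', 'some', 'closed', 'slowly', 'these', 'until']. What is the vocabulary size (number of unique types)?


Listing all tokens and tracking unique types:
  Token 1: 'few' -> NEW (unique so far: 1)
  Token 2: 'because' -> NEW (unique so far: 2)
  Token 3: 'some' -> NEW (unique so far: 3)
  Token 4: 'closed' -> NEW (unique so far: 4)
  Token 5: 'slowly' -> NEW (unique so far: 5)
  Token 6: 'these' -> NEW (unique so far: 6)
  Token 7: 'until' -> NEW (unique so far: 7)
Unique types: ('because', 'closed', 'few', 'slowly', 'some', 'these', 'until')
Vocabulary size: 7

7


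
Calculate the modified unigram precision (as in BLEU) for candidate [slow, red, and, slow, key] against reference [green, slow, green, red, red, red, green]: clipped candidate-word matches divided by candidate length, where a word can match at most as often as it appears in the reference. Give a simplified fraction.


Reference word counts: {'green': 3, 'red': 3, 'slow': 1}
Checking each candidate word (with clipping):
  'slow' -> in reference (ref count 1, used 1/1) -> match (matches: 1)
  'red' -> in reference (ref count 3, used 1/3) -> match (matches: 2)
  'and' -> not in reference -> no match (matches: 2)
  'slow' -> ref count 1 already used up (1/1) -> clipped, no match (matches: 2)
  'key' -> not in reference -> no match (matches: 2)
Clipped matches: 2, Candidate length: 5
Precision = 2/5

2/5


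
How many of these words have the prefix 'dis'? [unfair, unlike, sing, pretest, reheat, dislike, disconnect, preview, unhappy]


Checking each word for prefix 'dis':
  'unfair' -> no (count: 0)
  'unlike' -> no (count: 0)
  'sing' -> no (count: 0)
  'pretest' -> no (count: 0)
  'reheat' -> no (count: 0)
  'dislike' -> YES, starts with 'dis' (count: 1)
  'disconnect' -> YES, starts with 'dis' (count: 2)
  'preview' -> no (count: 2)
  'unhappy' -> no (count: 2)
Total with prefix 'dis': 2

2


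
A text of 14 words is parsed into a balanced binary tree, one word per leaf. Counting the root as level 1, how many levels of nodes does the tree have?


In a balanced binary tree with n leaves the deepest leaf is ceil(log2(n)) edges below the root,
so counting node levels inclusive of root and leaves gives ceil(log2(n)) + 1 levels.
log2(14) = 3.8074
ceil(3.8074) = 4
levels = 4 + 1 = 5

5


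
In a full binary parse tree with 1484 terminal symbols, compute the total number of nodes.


Leaf nodes (terminals): 1484
Internal nodes = n - 1 = 1484 - 1 = 1483
Total = leaves + internal = 1484 + 1483 = 2967

2967


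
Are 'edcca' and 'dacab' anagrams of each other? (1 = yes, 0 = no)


Sort characters of 'edcca': 'accde'
Sort characters of 'dacab': 'aabcd'
Sorted forms differ -> they are NOT anagrams
Result: 0

0


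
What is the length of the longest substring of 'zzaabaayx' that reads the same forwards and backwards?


Scanning 'zzaabaayx' for palindromic substrings.
Substring at positions 2-6: 'aabaa'.
Check: reverse('aabaa') = 'aabaa' -> palindrome confirmed.
Neighbouring characters ('z' / 'y') break symmetry, so it cannot extend further.
No longer palindromic substring exists; longest length = 5

5


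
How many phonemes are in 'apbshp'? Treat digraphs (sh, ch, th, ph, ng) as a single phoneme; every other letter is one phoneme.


Parsing 'apbshp' greedily, digraphs first:
  'a' -> vowel phoneme (phonemes so far: 1)
  'p' -> consonant phoneme (phonemes so far: 2)
  'b' -> consonant phoneme (phonemes so far: 3)
  'sh' -> digraph (1 consonant phoneme) (phonemes so far: 4)
  'p' -> consonant phoneme (phonemes so far: 5)
Total phonemes: 5

5


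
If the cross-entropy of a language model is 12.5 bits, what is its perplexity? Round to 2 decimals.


Perplexity formula: PP = 2^H
H = 12.5
PP = 2^12.5
Decompose: 2^12.5 = 2^12 * 2^0.5 = 2^12 * sqrt(2)
2^12 = 4096, sqrt(2) ~ 1.4142136
PP ~ 4096 * 1.4142136 = 5792.6189056
Rounded to 2 decimals: 5792.62

5792.62


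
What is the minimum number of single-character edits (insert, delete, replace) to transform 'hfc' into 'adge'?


Building DP table for s1='hfc' (len 3) and s2='adge' (len 4):
       a  d  g  e
    0  1  2  3  4
  h 1  1  2  3  4
  f 2  2  2  3  4
  c 3  3  3  3  4
Edit distance = dp[3][4] = 4

4


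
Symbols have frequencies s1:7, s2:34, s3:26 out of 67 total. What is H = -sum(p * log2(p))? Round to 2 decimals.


Computing entropy H = -sum(p_i * log2(p_i)):
  s1: p = 7/67 = 0.1045, -p*log2(p) = 0.3405
  s2: p = 34/67 = 0.5075, -p*log2(p) = 0.4966
  s3: p = 26/67 = 0.3881, -p*log2(p) = 0.5300
H = sum of terms = 1.3671
Rounded to 2 decimals: 1.37

1.37


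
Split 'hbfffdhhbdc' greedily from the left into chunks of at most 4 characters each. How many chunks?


'hbfffdhhbdc' has 11 characters.
Chunking with max size 4:
  Chunk 1: 'hbff' (positions 0-3)
  Chunk 2: 'fdhh' (positions 4-7)
  Chunk 3: 'bdc' (positions 8-10)
Total chunks: ceil(11 / 4) = 3

3


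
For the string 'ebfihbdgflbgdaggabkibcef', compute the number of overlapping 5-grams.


String 'ebfihbdgflbgdaggabkibcef' has length L = 24.
Number of overlapping n-grams = L - n + 1
Substituting: 24 - 5 + 1 = 20

20


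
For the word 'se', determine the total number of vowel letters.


Scanning each character of 'se':
  Position 1: 's' -> consonant (running count: 0)
  Position 2: 'e' -> vowel (running count: 1)
Total vowels: 1

1


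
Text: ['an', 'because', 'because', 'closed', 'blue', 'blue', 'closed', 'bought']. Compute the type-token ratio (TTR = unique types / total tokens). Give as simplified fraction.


Tokens: 8
Unique types: ('an', 'because', 'blue', 'bought', 'closed') = 5
TTR = 5/8
Already in lowest terms.

5/8


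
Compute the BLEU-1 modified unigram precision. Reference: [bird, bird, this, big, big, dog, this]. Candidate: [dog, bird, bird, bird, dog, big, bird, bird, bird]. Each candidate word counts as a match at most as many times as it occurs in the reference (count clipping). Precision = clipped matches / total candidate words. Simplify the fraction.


Reference word counts: {'big': 2, 'bird': 2, 'dog': 1, 'this': 2}
Checking each candidate word (with clipping):
  'dog' -> in reference (ref count 1, used 1/1) -> match (matches: 1)
  'bird' -> in reference (ref count 2, used 1/2) -> match (matches: 2)
  'bird' -> in reference (ref count 2, used 2/2) -> match (matches: 3)
  'bird' -> ref count 2 already used up (2/2) -> clipped, no match (matches: 3)
  'dog' -> ref count 1 already used up (1/1) -> clipped, no match (matches: 3)
  'big' -> in reference (ref count 2, used 1/2) -> match (matches: 4)
  'bird' -> ref count 2 already used up (2/2) -> clipped, no match (matches: 4)
  'bird' -> ref count 2 already used up (2/2) -> clipped, no match (matches: 4)
  'bird' -> ref count 2 already used up (2/2) -> clipped, no match (matches: 4)
Clipped matches: 4, Candidate length: 9
Precision = 4/9

4/9


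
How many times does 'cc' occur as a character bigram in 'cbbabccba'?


Scanning 'cbbabccba' for bigram 'cc':
  Position 0: 'cb' -> no
  Position 1: 'bb' -> no
  Position 2: 'ba' -> no
  Position 3: 'ab' -> no
  Position 4: 'bc' -> no
  Position 5: 'cc' -> MATCH
  Position 6: 'cb' -> no
  Position 7: 'ba' -> no
Total matches: 1

1


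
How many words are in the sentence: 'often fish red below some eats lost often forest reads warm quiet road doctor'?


Counting words by splitting on spaces:
  Word 1: 'often'
  Word 2: 'fish'
  Word 3: 'red'
  Word 4: 'below'
  Word 5: 'some'
  Word 6: 'eats'
  Word 7: 'lost'
  Word 8: 'often'
  Word 9: 'forest'
  Word 10: 'reads'
  Word 11: 'warm'
  Word 12: 'quiet'
  Word 13: 'road'
  Word 14: 'doctor'
Total words: 14

14


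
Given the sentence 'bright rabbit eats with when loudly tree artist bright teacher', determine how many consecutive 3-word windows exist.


Word trigrams from [10] words:
  Trigram 1: (bright rabbit eats)
  Trigram 2: (rabbit eats with)
  Trigram 3: (eats with when)
  Trigram 4: (with when loudly)
  Trigram 5: (when loudly tree)
  Trigram 6: (loudly tree artist)
  Trigram 7: (tree artist bright)
  Trigram 8: (artist bright teacher)
Total word trigrams: 10 - 2 = 8

8


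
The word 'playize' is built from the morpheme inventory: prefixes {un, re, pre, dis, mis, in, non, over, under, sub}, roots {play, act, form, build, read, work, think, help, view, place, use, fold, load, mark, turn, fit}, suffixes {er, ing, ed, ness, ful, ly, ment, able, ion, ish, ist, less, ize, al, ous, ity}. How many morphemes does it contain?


Segmenting 'playize' against the inventory:
  'play' -> root (morpheme 1)
  'ize' -> suffix (morpheme 2)
Total morphemes: 2

2


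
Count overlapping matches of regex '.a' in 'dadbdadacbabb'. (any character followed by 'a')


Pattern: .a means any character followed by 'a'.
Scanning 'dadbdadacbabb' position-by-position:
  Pos 0: window 'da' -> MATCH
  Pos 1: window 'ad' -> no
  Pos 2: window 'db' -> no
  Pos 3: window 'bd' -> no
  Pos 4: window 'da' -> MATCH
  Pos 5: window 'ad' -> no
  Pos 6: window 'da' -> MATCH
  Pos 7: window 'ac' -> no
  Pos 8: window 'cb' -> no
  Pos 9: window 'ba' -> MATCH
  Pos 10: window 'ab' -> no
  Pos 11: window 'bb' -> no
  Pos 12: window 'b' -> no
Total matches: 4

4


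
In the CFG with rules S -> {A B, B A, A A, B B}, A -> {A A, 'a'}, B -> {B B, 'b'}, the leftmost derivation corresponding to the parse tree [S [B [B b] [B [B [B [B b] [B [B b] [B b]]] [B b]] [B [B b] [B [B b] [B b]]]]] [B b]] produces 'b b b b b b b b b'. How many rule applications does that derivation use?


Every bracketed nonterminal node [X ...] in the tree is produced by exactly one rule application.
Reading the tree off as a leftmost derivation:
  Step 1: S  =>  B B   (applied S -> B B)
  Step 2: B B  =>  B B B   (applied B -> B B)
  Step 3: B B B  =>  b B B   (applied B -> b)
  Step 4: b B B  =>  b B B B   (applied B -> B B)
  Step 5: b B B B  =>  b B B B B   (applied B -> B B)
  Step 6: b B B B B  =>  b B B B B B   (applied B -> B B)
  Step 7: b B B B B B  =>  b b B B B B   (applied B -> b)
  Step 8: b b B B B B  =>  b b B B B B B   (applied B -> B B)
  Step 9: b b B B B B B  =>  b b b B B B B   (applied B -> b)
  Step 10: b b b B B B B  =>  b b b b B B B   (applied B -> b)
  Step 11: b b b b B B B  =>  b b b b b B B   (applied B -> b)
  Step 12: b b b b b B B  =>  b b b b b B B B   (applied B -> B B)
  Step 13: b b b b b B B B  =>  b b b b b b B B   (applied B -> b)
  Step 14: b b b b b b B B  =>  b b b b b b B B B   (applied B -> B B)
  Step 15: b b b b b b B B B  =>  b b b b b b b B B   (applied B -> b)
  Step 16: b b b b b b b B B  =>  b b b b b b b b B   (applied B -> b)
  Step 17: b b b b b b b b B  =>  b b b b b b b b b   (applied B -> b)
Final yield: b b b b b b b b b
Total rewrite steps: 17

17


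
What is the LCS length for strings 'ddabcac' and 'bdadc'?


DP table for LCS of 'ddabcac' and 'bdadc':
       b  d  a  d  c
    0  0  0  0  0  0
  d 0  0  1  1  1  1
  d 0  0  1  1  2  2
  a 0  0  1  2  2  2
  b 0  1  1  2  2  2
  c 0  1  1  2  2  3
  a 0  1  1  2  2  3
  c 0  1  1  2  2  3
LCS: 'ddc'
LCS length = 3

3


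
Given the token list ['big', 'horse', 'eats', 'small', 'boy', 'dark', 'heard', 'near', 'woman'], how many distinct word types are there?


Listing all tokens and tracking unique types:
  Token 1: 'big' -> NEW (unique so far: 1)
  Token 2: 'horse' -> NEW (unique so far: 2)
  Token 3: 'eats' -> NEW (unique so far: 3)
  Token 4: 'small' -> NEW (unique so far: 4)
  Token 5: 'boy' -> NEW (unique so far: 5)
  Token 6: 'dark' -> NEW (unique so far: 6)
  Token 7: 'heard' -> NEW (unique so far: 7)
  Token 8: 'near' -> NEW (unique so far: 8)
  Token 9: 'woman' -> NEW (unique so far: 9)
Unique types: ('big', 'boy', 'dark', 'eats', 'heard', 'horse', 'near', 'small', 'woman')
Vocabulary size: 9

9


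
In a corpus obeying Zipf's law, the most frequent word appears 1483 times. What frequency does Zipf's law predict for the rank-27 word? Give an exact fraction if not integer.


Zipf's law: freq(rank) = f1 / rank
f1 = 1483, rank = 27
freq = 1483 / 27
GCD(1483, 27) = 1
Simplified: 1483/27

1483/27


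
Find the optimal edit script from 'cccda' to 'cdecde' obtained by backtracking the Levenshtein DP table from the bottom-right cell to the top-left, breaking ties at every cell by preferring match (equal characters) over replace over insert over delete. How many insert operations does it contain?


Edit distance = 3. Backtracking from cell (5, 6) with preference match > replace > insert > delete,
then listing the resulting alignment 'cccda' -> 'cdecde' left to right:
  Step 1: keep 'c'
  Step 2: insert 'd' [insertion #1]
  Step 3: replace c->e
  Step 4: keep 'c'
  Step 5: keep 'd'
  Step 6: replace a->e
Total insertions: 1

1


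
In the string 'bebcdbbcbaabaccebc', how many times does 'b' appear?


Scanning 'bebcdbbcbaabaccebc' for 'b':
  Position 0: 'b' -> MATCH (count: 1)
  Position 2: 'b' -> MATCH (count: 2)
  Position 5: 'b' -> MATCH (count: 3)
  Position 6: 'b' -> MATCH (count: 4)
  Position 8: 'b' -> MATCH (count: 5)
  Position 11: 'b' -> MATCH (count: 6)
  Position 16: 'b' -> MATCH (count: 7)
Total occurrences of 'b': 7

7


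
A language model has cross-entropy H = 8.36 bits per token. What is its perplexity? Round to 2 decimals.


Perplexity formula: PP = 2^H
H = 8.36
PP = 2^8.36
Decompose: 2^8.36 = 2^8 * 2^0.36
2^8 = 256, 2^0.36 ~ 1.2834259
PP ~ 256 * 1.2834259 = 328.5570304
Rounded to 2 decimals: 328.56

328.56


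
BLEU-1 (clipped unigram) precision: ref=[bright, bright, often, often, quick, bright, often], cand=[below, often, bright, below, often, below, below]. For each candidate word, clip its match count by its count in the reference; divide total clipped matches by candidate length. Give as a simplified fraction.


Reference word counts: {'bright': 3, 'often': 3, 'quick': 1}
Checking each candidate word (with clipping):
  'below' -> not in reference -> no match (matches: 0)
  'often' -> in reference (ref count 3, used 1/3) -> match (matches: 1)
  'bright' -> in reference (ref count 3, used 1/3) -> match (matches: 2)
  'below' -> not in reference -> no match (matches: 2)
  'often' -> in reference (ref count 3, used 2/3) -> match (matches: 3)
  'below' -> not in reference -> no match (matches: 3)
  'below' -> not in reference -> no match (matches: 3)
Clipped matches: 3, Candidate length: 7
Precision = 3/7

3/7


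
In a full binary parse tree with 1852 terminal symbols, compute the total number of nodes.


Leaf nodes (terminals): 1852
Internal nodes = n - 1 = 1852 - 1 = 1851
Total = leaves + internal = 1852 + 1851 = 3703

3703


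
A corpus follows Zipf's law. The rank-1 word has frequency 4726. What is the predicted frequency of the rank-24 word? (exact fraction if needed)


Zipf's law: freq(rank) = f1 / rank
f1 = 4726, rank = 24
freq = 4726 / 24
GCD(4726, 24) = 2
Simplified: 2363/12

2363/12


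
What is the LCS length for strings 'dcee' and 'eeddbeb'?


DP table for LCS of 'dcee' and 'eeddbeb':
       e  e  d  d  b  e  b
    0  0  0  0  0  0  0  0
  d 0  0  0  1  1  1  1  1
  c 0  0  0  1  1  1  1  1
  e 0  1  1  1  1  1  2  2
  e 0  1  2  2  2  2  2  2
LCS: 'de'
LCS length = 2

2


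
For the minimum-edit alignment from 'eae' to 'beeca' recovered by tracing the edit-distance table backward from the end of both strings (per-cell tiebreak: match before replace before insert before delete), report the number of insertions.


Edit distance = 4. Backtracking from cell (3, 5) with preference match > replace > insert > delete,
then listing the resulting alignment 'eae' -> 'beeca' left to right:
  Step 1: insert 'b' [insertion #1]
  Step 2: insert 'e' [insertion #2]
  Step 3: keep 'e'
  Step 4: replace a->c
  Step 5: replace e->a
Total insertions: 2

2


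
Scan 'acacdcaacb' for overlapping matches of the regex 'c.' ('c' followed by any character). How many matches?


Pattern: c. means 'c' followed by any character.
Scanning 'acacdcaacb' position-by-position:
  Pos 0: window 'ac' -> no
  Pos 1: window 'ca' -> MATCH
  Pos 2: window 'ac' -> no
  Pos 3: window 'cd' -> MATCH
  Pos 4: window 'dc' -> no
  Pos 5: window 'ca' -> MATCH
  Pos 6: window 'aa' -> no
  Pos 7: window 'ac' -> no
  Pos 8: window 'cb' -> MATCH
  Pos 9: window 'b' -> no
Total matches: 4

4


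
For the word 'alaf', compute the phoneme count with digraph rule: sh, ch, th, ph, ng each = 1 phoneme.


Parsing 'alaf' greedily, digraphs first:
  'a' -> vowel phoneme (phonemes so far: 1)
  'l' -> consonant phoneme (phonemes so far: 2)
  'a' -> vowel phoneme (phonemes so far: 3)
  'f' -> consonant phoneme (phonemes so far: 4)
Total phonemes: 4

4


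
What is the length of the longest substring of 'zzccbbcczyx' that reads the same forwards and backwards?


Scanning 'zzccbbcczyx' for palindromic substrings.
Substring at positions 1-8: 'zccbbccz'.
Check: reverse('zccbbccz') = 'zccbbccz' -> palindrome confirmed.
Neighbouring characters ('z' / 'y') break symmetry, so it cannot extend further.
No longer palindromic substring exists; longest length = 8

8


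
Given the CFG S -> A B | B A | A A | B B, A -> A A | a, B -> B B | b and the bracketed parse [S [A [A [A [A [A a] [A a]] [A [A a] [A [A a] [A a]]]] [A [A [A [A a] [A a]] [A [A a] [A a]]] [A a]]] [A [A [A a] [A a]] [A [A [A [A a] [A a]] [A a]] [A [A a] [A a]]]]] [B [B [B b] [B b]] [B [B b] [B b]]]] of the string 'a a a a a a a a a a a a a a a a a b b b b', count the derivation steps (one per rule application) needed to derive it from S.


Every bracketed nonterminal node [X ...] in the tree is produced by exactly one rule application.
Reading the tree off as a leftmost derivation:
  Step 1: S  =>  A B   (applied S -> A B)
  Step 2: A B  =>  A A B   (applied A -> A A)
  Step 3: A A B  =>  A A A B   (applied A -> A A)
  Step 4: A A A B  =>  A A A A B   (applied A -> A A)
  Step 5: A A A A B  =>  A A A A A B   (applied A -> A A)
  Step 6: A A A A A B  =>  a A A A A B   (applied A -> a)
  Step 7: a A A A A B  =>  a a A A A B   (applied A -> a)
  Step 8: a a A A A B  =>  a a A A A A B   (applied A -> A A)
  Step 9: a a A A A A B  =>  a a a A A A B   (applied A -> a)
  Step 10: a a a A A A B  =>  a a a A A A A B   (applied A -> A A)
  Step 11: a a a A A A A B  =>  a a a a A A A B   (applied A -> a)
  Step 12: a a a a A A A B  =>  a a a a a A A B   (applied A -> a)
  Step 13: a a a a a A A B  =>  a a a a a A A A B   (applied A -> A A)
  Step 14: a a a a a A A A B  =>  a a a a a A A A A B   (applied A -> A A)
  Step 15: a a a a a A A A A B  =>  a a a a a A A A A A B   (applied A -> A A)
  Step 16: a a a a a A A A A A B  =>  a a a a a a A A A A B   (applied A -> a)
  Step 17: a a a a a a A A A A B  =>  a a a a a a a A A A B   (applied A -> a)
  Step 18: a a a a a a a A A A B  =>  a a a a a a a A A A A B   (applied A -> A A)
  Step 19: a a a a a a a A A A A B  =>  a a a a a a a a A A A B   (applied A -> a)
  Step 20: a a a a a a a a A A A B  =>  a a a a a a a a a A A B   (applied A -> a)
  Step 21: a a a a a a a a a A A B  =>  a a a a a a a a a a A B   (applied A -> a)
  Step 22: a a a a a a a a a a A B  =>  a a a a a a a a a a A A B   (applied A -> A A)
  Step 23: a a a a a a a a a a A A B  =>  a a a a a a a a a a A A A B   (applied A -> A A)
  Step 24: a a a a a a a a a a A A A B  =>  a a a a a a a a a a a A A B   (applied A -> a)
  Step 25: a a a a a a a a a a a A A B  =>  a a a a a a a a a a a a A B   (applied A -> a)
  Step 26: a a a a a a a a a a a a A B  =>  a a a a a a a a a a a a A A B   (applied A -> A A)
  Step 27: a a a a a a a a a a a a A A B  =>  a a a a a a a a a a a a A A A B   (applied A -> A A)
  Step 28: a a a a a a a a a a a a A A A B  =>  a a a a a a a a a a a a A A A A B   (applied A -> A A)
  Step 29: a a a a a a a a a a a a A A A A B  =>  a a a a a a a a a a a a a A A A B   (applied A -> a)
  Step 30: a a a a a a a a a a a a a A A A B  =>  a a a a a a a a a a a a a a A A B   (applied A -> a)
  Step 31: a a a a a a a a a a a a a a A A B  =>  a a a a a a a a a a a a a a a A B   (applied A -> a)
  Step 32: a a a a a a a a a a a a a a a A B  =>  a a a a a a a a a a a a a a a A A B   (applied A -> A A)
  Step 33: a a a a a a a a a a a a a a a A A B  =>  a a a a a a a a a a a a a a a a A B   (applied A -> a)
  Step 34: a a a a a a a a a a a a a a a a A B  =>  a a a a a a a a a a a a a a a a a B   (applied A -> a)
  Step 35: a a a a a a a a a a a a a a a a a B  =>  a a a a a a a a a a a a a a a a a B B   (applied B -> B B)
  Step 36: a a a a a a a a a a a a a a a a a B B  =>  a a a a a a a a a a a a a a a a a B B B   (applied B -> B B)
  Step 37: a a a a a a a a a a a a a a a a a B B B  =>  a a a a a a a a a a a a a a a a a b B B   (applied B -> b)
  Step 38: a a a a a a a a a a a a a a a a a b B B  =>  a a a a a a a a a a a a a a a a a b b B   (applied B -> b)
  Step 39: a a a a a a a a a a a a a a a a a b b B  =>  a a a a a a a a a a a a a a a a a b b B B   (applied B -> B B)
  Step 40: a a a a a a a a a a a a a a a a a b b B B  =>  a a a a a a a a a a a a a a a a a b b b B   (applied B -> b)
  Step 41: a a a a a a a a a a a a a a a a a b b b B  =>  a a a a a a a a a a a a a a a a a b b b b   (applied B -> b)
Final yield: a a a a a a a a a a a a a a a a a b b b b
Total rewrite steps: 41

41
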